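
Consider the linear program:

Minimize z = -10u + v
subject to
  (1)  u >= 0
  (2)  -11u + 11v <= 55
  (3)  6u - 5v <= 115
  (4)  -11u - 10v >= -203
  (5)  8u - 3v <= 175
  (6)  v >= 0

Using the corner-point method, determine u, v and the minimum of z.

u = 203/11, v = 0, minimum z = -2030/11

Corner points and z = -10u + v:
  (0, 5) → z = 5
  (0, 0) → z = 0
  (51/7, 86/7) → z = -424/7
  (203/11, 0) → z = -2030/11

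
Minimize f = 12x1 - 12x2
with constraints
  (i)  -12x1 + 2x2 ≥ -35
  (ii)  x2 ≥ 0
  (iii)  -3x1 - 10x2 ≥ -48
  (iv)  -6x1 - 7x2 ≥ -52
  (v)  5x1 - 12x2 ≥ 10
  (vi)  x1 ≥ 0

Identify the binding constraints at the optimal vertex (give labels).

Corner points and f = 12x1 - 12x2:
  (35/12, 0) → f = 35
  (200/67, 55/134) → f = 2070/67
  (2, 0) → f = 24

The minimum is at (2, 0). Substituting into each constraint, equality holds for (ii) and (v); the remaining constraints have slack.

(ii) and (v)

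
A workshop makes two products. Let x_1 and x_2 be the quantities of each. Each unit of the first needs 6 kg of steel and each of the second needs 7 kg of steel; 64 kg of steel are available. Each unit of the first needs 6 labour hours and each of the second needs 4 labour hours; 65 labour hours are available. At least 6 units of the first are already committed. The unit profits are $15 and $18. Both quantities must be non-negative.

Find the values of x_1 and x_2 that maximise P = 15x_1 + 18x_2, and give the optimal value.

Corner points and P = 15x_1 + 18x_2:
  (32/3, 0) → P = 160
  (6, 0) → P = 90
  (6, 4) → P = 162

x_1 = 6, x_2 = 4, maximum P = 162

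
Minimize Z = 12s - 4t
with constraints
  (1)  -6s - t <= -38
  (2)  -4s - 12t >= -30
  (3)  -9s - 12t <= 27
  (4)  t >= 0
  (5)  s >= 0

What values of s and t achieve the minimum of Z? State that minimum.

s = 213/34, t = 7/17, minimum Z = 1250/17

Extreme points and Z = 12s - 4t:
  (213/34, 7/17) → Z = 1250/17
  (19/3, 0) → Z = 76
  (15/2, 0) → Z = 90

The optimum lies where -6s - t = -38 and -4s - 12t = -30.
Solving simultaneously gives s = 213/34, t = 7/17.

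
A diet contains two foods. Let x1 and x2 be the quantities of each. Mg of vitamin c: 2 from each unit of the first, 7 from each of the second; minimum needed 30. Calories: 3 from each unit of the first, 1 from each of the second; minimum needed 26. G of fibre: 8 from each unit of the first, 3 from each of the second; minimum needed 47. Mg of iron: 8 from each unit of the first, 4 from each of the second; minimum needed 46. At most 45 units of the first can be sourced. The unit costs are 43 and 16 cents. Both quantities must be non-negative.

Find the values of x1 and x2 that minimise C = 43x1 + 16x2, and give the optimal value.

Feasible corners and C = 43x1 + 16x2:
  (0, 26) → C = 416
  (15, 0) → C = 645
  (45, 0) → C = 1935
  (8, 2) → C = 376
The feasible region is unbounded (it extends along (0, 1)), but C strictly increases along every unbounded feasible direction, so there is no improving ray and the minimum is attained at a vertex.

x1 = 8, x2 = 2, minimum C = 376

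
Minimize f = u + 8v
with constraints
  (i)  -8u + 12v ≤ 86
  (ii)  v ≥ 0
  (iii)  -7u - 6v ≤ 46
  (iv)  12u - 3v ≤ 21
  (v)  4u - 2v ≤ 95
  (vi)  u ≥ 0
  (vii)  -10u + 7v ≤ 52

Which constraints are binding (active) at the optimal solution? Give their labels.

Corner points and f = u + 8v:
  (17/4, 10) → f = 337/4
  (0, 43/6) → f = 172/3
  (7/4, 0) → f = 7/4
  (0, 0) → f = 0

The minimum is at (0, 0). Substituting into each constraint, equality holds for (ii) and (vi); the remaining constraints have slack.

(ii) and (vi)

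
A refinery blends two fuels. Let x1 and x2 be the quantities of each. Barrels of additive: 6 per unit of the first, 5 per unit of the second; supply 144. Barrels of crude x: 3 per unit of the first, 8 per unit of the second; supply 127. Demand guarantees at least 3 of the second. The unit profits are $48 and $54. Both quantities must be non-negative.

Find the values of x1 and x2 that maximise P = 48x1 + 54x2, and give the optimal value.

x1 = 47/3, x2 = 10, maximum P = 1292

Corner points and P = 48x1 + 54x2:
  (0, 127/8) → P = 3429/4
  (0, 3) → P = 162
  (47/3, 10) → P = 1292
  (43/2, 3) → P = 1194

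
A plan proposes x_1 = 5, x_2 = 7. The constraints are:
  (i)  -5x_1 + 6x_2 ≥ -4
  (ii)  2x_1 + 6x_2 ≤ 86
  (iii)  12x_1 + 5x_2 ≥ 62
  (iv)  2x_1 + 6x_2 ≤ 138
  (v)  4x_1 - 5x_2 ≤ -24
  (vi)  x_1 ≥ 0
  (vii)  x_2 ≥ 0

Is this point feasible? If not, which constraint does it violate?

not feasible — violates (v)

Constraint (v): 4x_1 - 5x_2 = -15, which is not ≤ -24. All other constraints are satisfied.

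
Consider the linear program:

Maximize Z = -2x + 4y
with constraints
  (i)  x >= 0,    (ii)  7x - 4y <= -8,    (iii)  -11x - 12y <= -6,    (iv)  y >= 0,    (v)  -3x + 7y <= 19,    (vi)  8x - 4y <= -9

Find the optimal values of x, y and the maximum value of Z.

Extreme points and Z = -2x + 4y:
  (0, 19/7) → Z = 76/7
  (0, 9/4) → Z = 9
  (13/44, 125/44) → Z = 237/22

At the optimal vertex, x = 0 and -3x + 7y = 19.
Solving simultaneously gives x = 0, y = 19/7.

x = 0, y = 19/7, maximum Z = 76/7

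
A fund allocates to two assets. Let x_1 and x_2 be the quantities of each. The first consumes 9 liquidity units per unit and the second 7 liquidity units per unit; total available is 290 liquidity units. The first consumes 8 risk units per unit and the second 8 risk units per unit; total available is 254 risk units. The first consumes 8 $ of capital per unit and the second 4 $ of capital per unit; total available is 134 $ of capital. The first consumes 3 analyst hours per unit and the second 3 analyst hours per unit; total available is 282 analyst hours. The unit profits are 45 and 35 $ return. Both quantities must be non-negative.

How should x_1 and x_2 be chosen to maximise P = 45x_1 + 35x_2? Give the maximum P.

x_1 = 7/4, x_2 = 30, maximum P = 4515/4

Extreme points and P = 45x_1 + 35x_2:
  (0, 0) → P = 0
  (0, 127/4) → P = 4445/4
  (67/4, 0) → P = 3015/4
  (7/4, 30) → P = 4515/4

The binding constraints are 8x_1 + 8x_2 = 254 and 8x_1 + 4x_2 = 134.
Solving simultaneously gives x_1 = 7/4, x_2 = 30.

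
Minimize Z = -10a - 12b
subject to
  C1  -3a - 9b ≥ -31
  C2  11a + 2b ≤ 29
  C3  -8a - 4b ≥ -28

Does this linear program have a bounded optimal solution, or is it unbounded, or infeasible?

bounded optimum

Extreme points and Z = -10a - 12b:
  (32/15, 41/15) → Z = -812/15
  (15/7, 19/7) → Z = -54
The feasible region has finitely many vertices and no improving ray; the minimum is -812/15 at (32/15, 41/15).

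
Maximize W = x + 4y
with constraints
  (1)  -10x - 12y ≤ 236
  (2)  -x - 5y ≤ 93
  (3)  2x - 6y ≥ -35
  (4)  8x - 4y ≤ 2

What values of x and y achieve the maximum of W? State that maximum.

x = 19/5, y = 71/10, maximum W = 161/5

Feasible corners and W = x + 4y:
  (-153/7, -61/42) → W = -83/3
  (-115/17, -477/34) → W = -1069/17
  (19/5, 71/10) → W = 161/5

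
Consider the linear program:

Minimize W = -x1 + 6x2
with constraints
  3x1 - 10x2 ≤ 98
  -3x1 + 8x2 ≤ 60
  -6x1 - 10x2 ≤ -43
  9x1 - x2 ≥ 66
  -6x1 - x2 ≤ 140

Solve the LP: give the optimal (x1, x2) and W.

Feasible corners and W = -x1 + 6x2:
  (47/3, -51/10) → W = -694/15
  (196/23, 246/23) → W = 1280/23
  (703/96, -3/32) → W = -757/96
The feasible region is unbounded (it extends along (8, 3), (10, 3)), but W strictly increases along every unbounded feasible direction, so there is no improving ray and the minimum is attained at a vertex.

At the optimal vertex, 3x1 - 10x2 = 98 and -6x1 - 10x2 = -43.
Solving simultaneously gives x1 = 47/3, x2 = -51/10.

x1 = 47/3, x2 = -51/10, minimum W = -694/15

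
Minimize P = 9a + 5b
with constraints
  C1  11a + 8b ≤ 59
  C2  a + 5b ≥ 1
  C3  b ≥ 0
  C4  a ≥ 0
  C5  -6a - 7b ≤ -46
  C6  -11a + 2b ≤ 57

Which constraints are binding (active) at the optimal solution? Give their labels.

Feasible corners and P = 9a + 5b:
  (0, 59/8) → P = 295/8
  (45/29, 152/29) → P = 1165/29
  (0, 46/7) → P = 230/7

The minimum is at (0, 46/7). Substituting into each constraint, equality holds for C4 and C5; the remaining constraints have slack.

C4 and C5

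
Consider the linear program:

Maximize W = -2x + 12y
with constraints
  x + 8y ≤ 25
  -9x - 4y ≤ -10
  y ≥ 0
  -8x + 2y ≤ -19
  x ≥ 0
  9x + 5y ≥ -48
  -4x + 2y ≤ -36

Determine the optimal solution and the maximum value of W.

x = 169/17, y = 32/17, maximum W = 46/17

Extreme points and W = -2x + 12y:
  (25, 0) → W = -50
  (169/17, 32/17) → W = 46/17
  (9, 0) → W = -18

At the optimal vertex, x + 8y = 25 and -4x + 2y = -36.
Solving simultaneously gives x = 169/17, y = 32/17.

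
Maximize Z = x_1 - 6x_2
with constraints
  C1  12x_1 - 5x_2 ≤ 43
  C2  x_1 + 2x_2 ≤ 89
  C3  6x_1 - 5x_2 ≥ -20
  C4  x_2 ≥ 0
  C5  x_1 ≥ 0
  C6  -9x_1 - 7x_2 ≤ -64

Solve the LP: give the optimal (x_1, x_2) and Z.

x_1 = 207/43, x_2 = 127/43, maximum Z = -555/43

Corner points and Z = x_1 - 6x_2:
  (21/2, 83/5) → Z = -891/10
  (207/43, 127/43) → Z = -555/43
  (60/29, 188/29) → Z = -1068/29

The binding constraints are 12x_1 - 5x_2 = 43 and -9x_1 - 7x_2 = -64.
Solving simultaneously gives x_1 = 207/43, x_2 = 127/43.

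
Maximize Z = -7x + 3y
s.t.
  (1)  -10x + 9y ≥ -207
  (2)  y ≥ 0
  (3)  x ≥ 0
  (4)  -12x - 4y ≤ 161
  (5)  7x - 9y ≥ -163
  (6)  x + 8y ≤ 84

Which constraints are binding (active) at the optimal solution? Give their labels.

(3) and (6)

Feasible corners and Z = -7x + 3y:
  (207/10, 0) → Z = -1449/10
  (2412/89, 633/89) → Z = -14985/89
  (0, 0) → Z = 0
  (0, 21/2) → Z = 63/2

The maximum is at (0, 21/2). Substituting into each constraint, equality holds for (3) and (6); the remaining constraints have slack.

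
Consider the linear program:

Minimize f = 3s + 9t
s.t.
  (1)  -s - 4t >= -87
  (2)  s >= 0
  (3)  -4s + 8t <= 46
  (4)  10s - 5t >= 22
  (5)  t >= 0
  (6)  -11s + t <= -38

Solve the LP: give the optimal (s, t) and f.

Extreme points and f = 3s + 9t:
  (64/3, 197/12) → f = 847/4
  (87, 0) → f = 261
  (203/30, 137/15) → f = 205/2
  (56/15, 46/15) → f = 194/5
  (38/11, 0) → f = 114/11

s = 38/11, t = 0, minimum f = 114/11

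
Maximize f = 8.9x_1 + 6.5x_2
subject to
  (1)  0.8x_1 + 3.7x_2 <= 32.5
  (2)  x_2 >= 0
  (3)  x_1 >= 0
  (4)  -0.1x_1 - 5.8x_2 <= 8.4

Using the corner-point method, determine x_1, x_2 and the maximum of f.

Feasible corners and f = 8.9x_1 + 6.5x_2:
  (325/8, 0) → f = 5785/16
  (0, 325/37) → f = 4225/74
  (0, 0) → f = 0

The binding constraints are 0.8x_1 + 3.7x_2 = 32.5 and x_2 = 0.
Solving simultaneously gives x_1 = 325/8, x_2 = 0.

x_1 = 40.625, x_2 = 0, maximum f = 361.5625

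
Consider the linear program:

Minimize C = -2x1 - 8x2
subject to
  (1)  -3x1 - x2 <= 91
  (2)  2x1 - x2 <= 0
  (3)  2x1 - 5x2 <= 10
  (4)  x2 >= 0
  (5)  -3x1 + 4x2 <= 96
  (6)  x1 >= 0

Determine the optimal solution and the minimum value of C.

Vertices and C = -2x1 - 8x2:
  (0, 0) → C = 0
  (96/5, 192/5) → C = -1728/5
  (0, 24) → C = -192

x1 = 96/5, x2 = 192/5, minimum C = -1728/5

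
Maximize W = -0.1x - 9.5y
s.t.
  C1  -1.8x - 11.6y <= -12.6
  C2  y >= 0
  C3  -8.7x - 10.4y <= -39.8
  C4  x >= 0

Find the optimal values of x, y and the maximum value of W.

Corner points and W = -0.1x - 9.5y:
  (7, 0) → W = -7/10
  (8266/2055, 633/1370) → W = -196937/41100
  (0, 199/52) → W = -3781/104
The feasible region is unbounded (it extends along (0, 1), (1, 0)), but W strictly decreases along every unbounded feasible direction, so there is no improving ray and the maximum is attained at a vertex.

x = 7, y = 0, maximum W = -0.7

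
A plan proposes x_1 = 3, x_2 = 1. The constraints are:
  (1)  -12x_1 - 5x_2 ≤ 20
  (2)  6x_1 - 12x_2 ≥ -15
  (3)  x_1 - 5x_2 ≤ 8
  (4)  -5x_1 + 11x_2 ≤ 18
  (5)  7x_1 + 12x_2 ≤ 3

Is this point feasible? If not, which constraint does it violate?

Constraint (5): 7x_1 + 12x_2 = 33, which is not ≤ 3. All other constraints are satisfied.

not feasible — violates (5)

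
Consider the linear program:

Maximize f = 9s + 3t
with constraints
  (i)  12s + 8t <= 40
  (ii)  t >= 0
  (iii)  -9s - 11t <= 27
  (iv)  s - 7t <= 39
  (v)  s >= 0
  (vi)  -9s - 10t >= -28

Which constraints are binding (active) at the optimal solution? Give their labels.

(ii) and (vi)

Feasible corners and f = 9s + 3t:
  (0, 0) → f = 0
  (28/9, 0) → f = 28
  (0, 14/5) → f = 42/5

The maximum is at (28/9, 0). Substituting into each constraint, equality holds for (ii) and (vi); the remaining constraints have slack.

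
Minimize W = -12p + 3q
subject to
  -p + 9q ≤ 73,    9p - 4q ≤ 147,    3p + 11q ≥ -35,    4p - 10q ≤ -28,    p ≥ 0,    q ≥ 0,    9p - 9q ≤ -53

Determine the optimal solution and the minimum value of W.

p = 5/2, q = 151/18, minimum W = -29/6

Vertices and W = -12p + 3q:
  (0, 73/9) → W = 73/3
  (5/2, 151/18) → W = -29/6
  (0, 53/9) → W = 53/3

The optimum lies where -p + 9q = 73 and 9p - 9q = -53.
Solving simultaneously gives p = 5/2, q = 151/18.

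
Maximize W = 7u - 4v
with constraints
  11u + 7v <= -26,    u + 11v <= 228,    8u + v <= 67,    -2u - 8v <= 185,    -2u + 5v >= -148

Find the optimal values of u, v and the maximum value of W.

Feasible corners and W = 7u - 4v:
  (-941/57, 1267/57) → W = -3885/19
  (11, -21) → W = 161
  (-3859/14, 641/14) → W = -29577/14
  (23/2, -25) → W = 361/2
  (259/26, -333/13) → W = 4477/26

At the optimal vertex, 8u + v = 67 and -2u + 5v = -148.
Solving simultaneously gives u = 23/2, v = -25.

u = 23/2, v = -25, maximum W = 361/2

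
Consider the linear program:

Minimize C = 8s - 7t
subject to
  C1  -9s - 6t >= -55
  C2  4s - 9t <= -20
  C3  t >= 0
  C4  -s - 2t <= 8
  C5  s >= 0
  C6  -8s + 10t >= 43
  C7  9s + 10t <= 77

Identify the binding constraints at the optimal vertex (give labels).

C5 and C7

Extreme points and C = 8s - 7t:
  (0, 43/10) → C = -301/10
  (0, 77/10) → C = -539/10
  (2, 59/10) → C = -253/10

The minimum is at (0, 77/10). Substituting into each constraint, equality holds for C5 and C7; the remaining constraints have slack.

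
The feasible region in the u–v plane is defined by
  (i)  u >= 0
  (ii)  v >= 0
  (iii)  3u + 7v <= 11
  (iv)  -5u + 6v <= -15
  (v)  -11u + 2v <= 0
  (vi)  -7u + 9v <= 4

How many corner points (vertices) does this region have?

Of the 15 pairwise boundary intersections, those satisfying every inequality are:
  (11/3, 0)
  (3, 0)
  (171/53, 10/53)

3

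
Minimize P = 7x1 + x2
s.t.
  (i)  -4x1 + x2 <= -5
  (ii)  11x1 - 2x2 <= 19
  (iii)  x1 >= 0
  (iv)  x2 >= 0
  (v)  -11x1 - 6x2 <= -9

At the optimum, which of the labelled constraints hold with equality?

(i) and (iv)

Extreme points and P = 7x1 + x2:
  (3, 7) → P = 28
  (5/4, 0) → P = 35/4
  (19/11, 0) → P = 133/11

The minimum is at (5/4, 0). Substituting into each constraint, equality holds for (i) and (iv); the remaining constraints have slack.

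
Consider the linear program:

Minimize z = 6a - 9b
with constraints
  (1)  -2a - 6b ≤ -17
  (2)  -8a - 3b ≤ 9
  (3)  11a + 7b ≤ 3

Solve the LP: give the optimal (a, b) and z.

a = -72/23, b = 123/23, minimum z = -1539/23

Vertices and z = 6a - 9b:
  (-5/2, 11/3) → z = -48
  (-101/52, 181/52) → z = -2235/52
  (-72/23, 123/23) → z = -1539/23

The optimum lies where -8a - 3b = 9 and 11a + 7b = 3.
Solving simultaneously gives a = -72/23, b = 123/23.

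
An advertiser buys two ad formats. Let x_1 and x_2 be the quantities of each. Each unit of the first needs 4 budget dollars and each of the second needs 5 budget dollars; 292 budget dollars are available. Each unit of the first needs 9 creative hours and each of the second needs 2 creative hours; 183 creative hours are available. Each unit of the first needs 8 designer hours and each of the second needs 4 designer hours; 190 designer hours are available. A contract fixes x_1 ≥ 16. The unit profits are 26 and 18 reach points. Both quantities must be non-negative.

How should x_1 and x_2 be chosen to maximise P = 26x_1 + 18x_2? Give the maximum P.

Corner points and P = 26x_1 + 18x_2:
  (61/3, 0) → P = 1586/3
  (16, 0) → P = 416
  (88/5, 123/10) → P = 679
  (16, 31/2) → P = 695

x_1 = 16, x_2 = 31/2, maximum P = 695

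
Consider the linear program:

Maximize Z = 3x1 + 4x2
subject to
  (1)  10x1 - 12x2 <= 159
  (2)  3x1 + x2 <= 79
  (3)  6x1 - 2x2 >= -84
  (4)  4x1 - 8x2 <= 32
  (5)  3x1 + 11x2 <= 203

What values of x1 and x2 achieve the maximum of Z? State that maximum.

x1 = 111/5, x2 = 62/5, maximum Z = 581/5

Feasible corners and Z = 3x1 + 4x2:
  (166/7, 55/7) → Z = 718/7
  (111/5, 62/5) → Z = 581/5
  (-92/5, -66/5) → Z = -108
  (-259/36, 245/12) → Z = 721/12

The binding constraints are 3x1 + x2 = 79 and 3x1 + 11x2 = 203.
Solving simultaneously gives x1 = 111/5, x2 = 62/5.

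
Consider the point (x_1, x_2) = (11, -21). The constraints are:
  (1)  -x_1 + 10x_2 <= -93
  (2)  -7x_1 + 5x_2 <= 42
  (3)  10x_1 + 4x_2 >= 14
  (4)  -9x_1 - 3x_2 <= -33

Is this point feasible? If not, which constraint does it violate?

feasible

(1): -221 ≤ -93 ✓
(2): -182 ≤ 42 ✓
(3): 26 ≥ 14 ✓
(4): -36 ≤ -33 ✓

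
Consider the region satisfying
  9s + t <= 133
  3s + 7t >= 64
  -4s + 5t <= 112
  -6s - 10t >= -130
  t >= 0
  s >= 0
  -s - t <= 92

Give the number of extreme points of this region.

4

Of the 21 pairwise boundary intersections, those satisfying every inequality are:
  (289/20, 59/20)
  (100/7, 31/7)
  (0, 64/7)
  (0, 13)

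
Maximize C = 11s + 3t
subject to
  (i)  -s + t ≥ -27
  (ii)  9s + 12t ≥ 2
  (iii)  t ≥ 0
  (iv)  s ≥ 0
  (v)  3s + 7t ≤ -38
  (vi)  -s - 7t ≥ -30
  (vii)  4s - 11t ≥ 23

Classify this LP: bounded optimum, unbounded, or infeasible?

The boundaries -s + t = -27 and t = 0 meet at (27, 0), but that point violates 3s + 7t ≤ -38. Every candidate vertex is excluded by some other constraint, so the feasible region is empty.

infeasible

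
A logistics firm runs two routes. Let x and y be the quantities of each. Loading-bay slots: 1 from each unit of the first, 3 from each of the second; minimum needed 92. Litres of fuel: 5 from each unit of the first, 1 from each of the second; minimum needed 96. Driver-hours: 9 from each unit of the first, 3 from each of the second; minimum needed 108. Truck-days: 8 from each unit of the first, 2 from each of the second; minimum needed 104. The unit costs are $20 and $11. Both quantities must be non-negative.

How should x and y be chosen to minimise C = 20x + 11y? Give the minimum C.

Feasible corners and C = 20x + 11y:
  (0, 96) → C = 1056
  (92, 0) → C = 1840
  (14, 26) → C = 566
The feasible region is unbounded (it extends along (0, 1), (1, 0)), but C strictly increases along every unbounded feasible direction, so there is no improving ray and the minimum is attained at a vertex.

At the optimal vertex, x + 3y = 92 and 5x + y = 96.
Solving simultaneously gives x = 14, y = 26.

x = 14, y = 26, minimum C = 566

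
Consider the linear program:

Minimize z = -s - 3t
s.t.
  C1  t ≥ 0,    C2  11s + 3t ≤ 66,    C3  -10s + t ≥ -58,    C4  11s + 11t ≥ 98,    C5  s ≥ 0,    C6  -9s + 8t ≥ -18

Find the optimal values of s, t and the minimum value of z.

Vertices and z = -s - 3t:
  (54/11, 4) → z = -186/11
  (0, 22) → z = -66
  (0, 98/11) → z = -294/11

The optimum lies where 11s + 3t = 66 and s = 0.
Solving simultaneously gives s = 0, t = 22.

s = 0, t = 22, minimum z = -66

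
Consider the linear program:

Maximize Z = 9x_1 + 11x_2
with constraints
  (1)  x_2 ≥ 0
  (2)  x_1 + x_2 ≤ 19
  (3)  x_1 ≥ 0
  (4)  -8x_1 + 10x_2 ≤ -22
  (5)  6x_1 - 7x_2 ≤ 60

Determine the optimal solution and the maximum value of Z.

Corner points and Z = 9x_1 + 11x_2:
  (11/4, 0) → Z = 99/4
  (10, 0) → Z = 90
  (106/9, 65/9) → Z = 1669/9
  (193/13, 54/13) → Z = 2331/13

x_1 = 106/9, x_2 = 65/9, maximum Z = 1669/9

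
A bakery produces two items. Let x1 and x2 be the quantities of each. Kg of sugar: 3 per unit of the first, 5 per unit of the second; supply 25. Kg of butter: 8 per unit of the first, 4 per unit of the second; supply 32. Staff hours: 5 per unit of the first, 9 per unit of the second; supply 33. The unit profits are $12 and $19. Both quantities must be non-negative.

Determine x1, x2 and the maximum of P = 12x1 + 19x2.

Feasible corners and P = 12x1 + 19x2:
  (0, 0) → P = 0
  (0, 11/3) → P = 209/3
  (4, 0) → P = 48
  (3, 2) → P = 74

x1 = 3, x2 = 2, maximum P = 74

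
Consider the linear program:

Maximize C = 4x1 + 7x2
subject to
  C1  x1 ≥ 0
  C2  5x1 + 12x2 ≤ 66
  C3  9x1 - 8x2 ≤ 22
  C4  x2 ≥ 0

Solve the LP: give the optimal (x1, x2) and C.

x1 = 198/37, x2 = 121/37, maximum C = 1639/37

Extreme points and C = 4x1 + 7x2:
  (0, 11/2) → C = 77/2
  (0, 0) → C = 0
  (198/37, 121/37) → C = 1639/37
  (22/9, 0) → C = 88/9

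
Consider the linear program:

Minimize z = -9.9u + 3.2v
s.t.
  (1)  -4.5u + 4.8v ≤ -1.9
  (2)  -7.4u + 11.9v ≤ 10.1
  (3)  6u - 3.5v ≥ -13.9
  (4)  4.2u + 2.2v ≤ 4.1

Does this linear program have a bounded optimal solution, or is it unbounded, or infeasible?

unbounded

From the feasible point (-253/45, -17/3), moving in the direction (2.2, -4.2) keeps every constraint satisfied while z decreases without bound.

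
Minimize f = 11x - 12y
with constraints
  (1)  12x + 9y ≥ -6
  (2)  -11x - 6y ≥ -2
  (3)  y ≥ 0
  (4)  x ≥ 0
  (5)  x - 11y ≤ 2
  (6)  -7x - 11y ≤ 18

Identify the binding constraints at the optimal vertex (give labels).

Corner points and f = 11x - 12y:
  (2/11, 0) → f = 2
  (0, 1/3) → f = -4
  (0, 0) → f = 0

The minimum is at (0, 1/3). Substituting into each constraint, equality holds for (2) and (4); the remaining constraints have slack.

(2) and (4)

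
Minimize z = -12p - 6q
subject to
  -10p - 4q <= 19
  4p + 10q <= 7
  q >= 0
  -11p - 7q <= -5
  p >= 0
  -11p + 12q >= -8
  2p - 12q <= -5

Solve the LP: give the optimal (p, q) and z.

p = 1/2, q = 1/2, minimum z = -9

Corner points and z = -12p - 6q:
  (1/82, 57/82) → z = -177/41
  (1/2, 1/2) → z = -9
  (25/146, 65/146) → z = -345/73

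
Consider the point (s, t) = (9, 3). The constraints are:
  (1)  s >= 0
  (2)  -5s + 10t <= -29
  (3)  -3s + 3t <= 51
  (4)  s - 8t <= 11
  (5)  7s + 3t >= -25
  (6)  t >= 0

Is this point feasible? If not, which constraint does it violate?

not feasible — violates (2)

Constraint (2): -5s + 10t = -15, which is not ≤ -29. All other constraints are satisfied.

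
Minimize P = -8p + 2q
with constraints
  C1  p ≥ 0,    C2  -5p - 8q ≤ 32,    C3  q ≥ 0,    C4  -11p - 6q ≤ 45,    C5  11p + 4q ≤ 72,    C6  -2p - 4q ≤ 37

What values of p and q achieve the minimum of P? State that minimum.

p = 72/11, q = 0, minimum P = -576/11

Extreme points and P = -8p + 2q:
  (0, 0) → P = 0
  (0, 18) → P = 36
  (72/11, 0) → P = -576/11

The optimum lies where q = 0 and 11p + 4q = 72.
Solving simultaneously gives p = 72/11, q = 0.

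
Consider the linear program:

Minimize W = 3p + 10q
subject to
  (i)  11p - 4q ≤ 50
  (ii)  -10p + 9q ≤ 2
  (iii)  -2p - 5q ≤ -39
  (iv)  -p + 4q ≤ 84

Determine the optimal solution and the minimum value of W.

p = 58/9, q = 47/9, minimum W = 644/9

Vertices and W = 3p + 10q:
  (458/59, 522/59) → W = 6594/59
  (58/9, 47/9) → W = 644/9
  (341/68, 197/34) → W = 4963/68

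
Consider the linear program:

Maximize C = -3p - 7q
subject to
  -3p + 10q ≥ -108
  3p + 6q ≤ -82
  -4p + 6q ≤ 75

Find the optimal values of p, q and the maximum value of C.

p = -699/11, q = -657/22, maximum C = 8793/22

The optimum lies where -3p + 10q = -108 and -4p + 6q = 75.
Solving simultaneously gives p = -699/11, q = -657/22.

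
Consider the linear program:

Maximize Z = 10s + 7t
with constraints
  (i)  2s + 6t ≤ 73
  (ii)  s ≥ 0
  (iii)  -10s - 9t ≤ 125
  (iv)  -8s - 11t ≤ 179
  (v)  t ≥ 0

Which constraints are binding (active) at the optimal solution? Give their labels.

(i) and (v)

Corner points and Z = 10s + 7t:
  (0, 73/6) → Z = 511/6
  (73/2, 0) → Z = 365
  (0, 0) → Z = 0

The maximum is at (73/2, 0). Substituting into each constraint, equality holds for (i) and (v); the remaining constraints have slack.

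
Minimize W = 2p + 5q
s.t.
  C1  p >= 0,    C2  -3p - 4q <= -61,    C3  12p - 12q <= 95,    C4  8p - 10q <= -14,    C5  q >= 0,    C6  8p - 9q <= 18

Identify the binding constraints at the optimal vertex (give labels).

Vertices and W = 2p + 5q:
  (0, 61/4) → W = 305/4
  (277/31, 265/31) → W = 1879/31
  (213/4, 136/3) → W = 1999/6
  (153/4, 32) → W = 473/2
The feasible region is unbounded (it extends along (0, 1), (1, 1)), but W strictly increases along every unbounded feasible direction, so there is no improving ray and the minimum is attained at a vertex.

The minimum is at (277/31, 265/31). Substituting into each constraint, equality holds for C2 and C4; the remaining constraints have slack.

C2 and C4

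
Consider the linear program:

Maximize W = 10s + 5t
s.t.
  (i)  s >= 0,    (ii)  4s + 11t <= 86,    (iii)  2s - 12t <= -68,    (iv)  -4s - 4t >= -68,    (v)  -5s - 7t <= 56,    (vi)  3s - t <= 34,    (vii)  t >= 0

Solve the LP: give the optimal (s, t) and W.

Extreme points and W = 10s + 5t:
  (0, 86/11) → W = 430/11
  (0, 17/3) → W = 85/3
  (142/35, 222/35) → W = 506/7

The optimum lies where 4s + 11t = 86 and 2s - 12t = -68.
Solving simultaneously gives s = 142/35, t = 222/35.

s = 142/35, t = 222/35, maximum W = 506/7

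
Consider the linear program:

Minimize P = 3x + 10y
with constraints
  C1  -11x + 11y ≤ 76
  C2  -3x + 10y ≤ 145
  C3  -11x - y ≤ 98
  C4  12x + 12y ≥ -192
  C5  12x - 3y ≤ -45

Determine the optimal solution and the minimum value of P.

Extreme points and P = 3x + 10y:
  (-577/66, -11/6) → P = -2941/66
  (-89/33, 139/33) → P = 1123/33
  (-41/5, -39/5) → P = -513/5
  (-31/5, -49/5) → P = -583/5

x = -31/5, y = -49/5, minimum P = -583/5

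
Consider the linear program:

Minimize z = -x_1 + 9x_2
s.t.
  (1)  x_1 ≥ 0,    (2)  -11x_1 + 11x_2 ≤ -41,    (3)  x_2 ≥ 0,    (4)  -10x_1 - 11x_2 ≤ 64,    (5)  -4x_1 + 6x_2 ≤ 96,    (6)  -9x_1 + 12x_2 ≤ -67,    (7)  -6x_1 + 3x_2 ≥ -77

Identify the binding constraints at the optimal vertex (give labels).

Extreme points and z = -x_1 + 9x_2:
  (67/9, 0) → z = -67/9
  (77/6, 0) → z = -77/6
  (241/15, 97/15) → z = 632/15

The minimum is at (77/6, 0). Substituting into each constraint, equality holds for (3) and (7); the remaining constraints have slack.

(3) and (7)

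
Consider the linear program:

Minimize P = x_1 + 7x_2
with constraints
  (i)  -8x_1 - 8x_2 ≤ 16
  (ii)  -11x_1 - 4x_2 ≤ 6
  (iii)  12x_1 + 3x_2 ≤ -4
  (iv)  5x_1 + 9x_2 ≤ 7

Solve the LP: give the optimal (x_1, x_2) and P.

x_1 = 2/15, x_2 = -28/15, minimum P = -194/15

Extreme points and P = x_1 + 7x_2:
  (2/15, -28/15) → P = -194/15
  (-82/79, 107/79) → P = 667/79
  (-19/31, 104/93) → P = 671/93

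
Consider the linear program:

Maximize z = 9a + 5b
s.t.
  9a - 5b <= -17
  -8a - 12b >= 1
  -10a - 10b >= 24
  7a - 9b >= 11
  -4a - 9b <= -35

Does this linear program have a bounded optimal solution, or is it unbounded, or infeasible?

infeasible

The boundaries 9a - 5b = -17 and 7a - 9b = 11 meet at (-104/23, -109/23), but that point violates -4a - 9b ≤ -35. Every candidate vertex is excluded by some other constraint, so the feasible region is empty.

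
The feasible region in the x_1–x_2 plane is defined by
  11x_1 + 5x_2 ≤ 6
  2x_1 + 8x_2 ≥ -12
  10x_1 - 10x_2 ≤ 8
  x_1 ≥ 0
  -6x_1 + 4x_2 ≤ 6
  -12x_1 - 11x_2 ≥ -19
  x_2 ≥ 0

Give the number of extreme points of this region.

3

Of the 21 pairwise boundary intersections, those satisfying every inequality are:
  (0, 6/5)
  (6/11, 0)
  (0, 0)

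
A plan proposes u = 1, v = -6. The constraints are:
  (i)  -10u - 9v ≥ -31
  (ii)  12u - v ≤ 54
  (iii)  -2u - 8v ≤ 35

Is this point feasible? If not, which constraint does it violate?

not feasible — violates (iii)

Constraint (iii): -2u - 8v = 46, which is not ≤ 35. All other constraints are satisfied.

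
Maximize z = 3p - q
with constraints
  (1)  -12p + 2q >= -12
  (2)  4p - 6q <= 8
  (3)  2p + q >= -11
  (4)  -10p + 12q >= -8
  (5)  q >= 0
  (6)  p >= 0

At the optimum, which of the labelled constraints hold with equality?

(1) and (4)

Corner points and z = 3p - q:
  (32/31, 6/31) → z = 90/31
  (4/5, 0) → z = 12/5
  (0, 0) → z = 0
The feasible region is unbounded (it extends along (0, 1), (1, 6)), but z strictly decreases along every unbounded feasible direction, so there is no improving ray and the maximum is attained at a vertex.

The maximum is at (32/31, 6/31). Substituting into each constraint, equality holds for (1) and (4); the remaining constraints have slack.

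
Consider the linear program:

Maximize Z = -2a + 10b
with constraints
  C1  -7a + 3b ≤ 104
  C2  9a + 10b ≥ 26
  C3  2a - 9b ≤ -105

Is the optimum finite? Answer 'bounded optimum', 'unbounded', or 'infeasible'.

From the feasible point (-962/97, 1118/97), moving in the direction (3, 7) keeps every constraint satisfied while Z increases without bound.

unbounded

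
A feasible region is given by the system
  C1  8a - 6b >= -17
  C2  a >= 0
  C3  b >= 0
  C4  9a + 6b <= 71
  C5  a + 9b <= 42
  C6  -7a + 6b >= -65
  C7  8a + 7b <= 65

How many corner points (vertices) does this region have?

Pairwise boundary intersections that survive every other constraint:
  (0, 17/6)
  (33/26, 353/78)
  (0, 0)
  (71/9, 0)
  (107/15, 17/15)
  (291/65, 271/65)

6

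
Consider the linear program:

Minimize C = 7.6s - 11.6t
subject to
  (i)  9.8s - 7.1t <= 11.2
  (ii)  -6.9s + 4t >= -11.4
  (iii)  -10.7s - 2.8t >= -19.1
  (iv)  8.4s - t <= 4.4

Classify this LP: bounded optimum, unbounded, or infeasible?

unbounded

From the feasible point (501/1246, -91/89), moving in the direction (-2.8, 10.7) keeps every constraint satisfied while C decreases without bound.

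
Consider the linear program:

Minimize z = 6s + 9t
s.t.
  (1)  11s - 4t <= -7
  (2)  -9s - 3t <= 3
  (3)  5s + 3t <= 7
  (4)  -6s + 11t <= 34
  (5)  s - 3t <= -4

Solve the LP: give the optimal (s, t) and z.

s = -7/10, t = 11/10, minimum z = 57/10

Extreme points and z = 6s + 9t:
  (7/53, 112/53) → z = 1050/53
  (-5/29, 37/29) → z = 303/29
  (-15/13, 32/13) → z = 198/13
  (-7/10, 11/10) → z = 57/10
  (-25/73, 212/73) → z = 1758/73

The optimum lies where -9s - 3t = 3 and s - 3t = -4.
Solving simultaneously gives s = -7/10, t = 11/10.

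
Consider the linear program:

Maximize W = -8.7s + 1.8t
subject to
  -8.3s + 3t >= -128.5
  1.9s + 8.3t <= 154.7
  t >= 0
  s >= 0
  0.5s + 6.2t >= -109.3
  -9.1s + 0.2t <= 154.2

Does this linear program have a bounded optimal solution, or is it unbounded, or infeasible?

Feasible corners and W = -8.7s + 1.8t:
  (153065/7459, 103986/7459) → W = -11444907/74590
  (1285/83, 0) → W = -22359/166
  (0, 1547/83) → W = 13923/415
  (0, 0) → W = 0
The feasible region has finitely many vertices and no improving ray; the maximum is 13923/415 at (0, 1547/83).

bounded optimum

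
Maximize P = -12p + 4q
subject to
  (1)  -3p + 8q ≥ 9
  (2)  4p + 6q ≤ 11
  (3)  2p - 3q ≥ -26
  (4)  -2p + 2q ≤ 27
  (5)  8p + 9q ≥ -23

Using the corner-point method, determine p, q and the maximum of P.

p = -101/14, q = 27/7, maximum P = 102

Corner points and P = -12p + 4q:
  (17/25, 69/50) → P = -66/25
  (-265/91, 3/91) → P = 456/13
  (-41/8, 21/4) → P = 165/2
  (-101/14, 27/7) → P = 102

The optimum lies where 2p - 3q = -26 and 8p + 9q = -23.
Solving simultaneously gives p = -101/14, q = 27/7.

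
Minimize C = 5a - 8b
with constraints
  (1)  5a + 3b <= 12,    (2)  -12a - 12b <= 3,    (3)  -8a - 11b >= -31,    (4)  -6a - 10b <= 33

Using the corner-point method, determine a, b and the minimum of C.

Corner points and C = 5a - 8b:
  (51/8, -53/8) → C = 679/8
  (39/31, 59/31) → C = -277/31
  (-45/4, 11) → C = -577/4

The binding constraints are -12a - 12b = 3 and -8a - 11b = -31.
Solving simultaneously gives a = -45/4, b = 11.

a = -45/4, b = 11, minimum C = -577/4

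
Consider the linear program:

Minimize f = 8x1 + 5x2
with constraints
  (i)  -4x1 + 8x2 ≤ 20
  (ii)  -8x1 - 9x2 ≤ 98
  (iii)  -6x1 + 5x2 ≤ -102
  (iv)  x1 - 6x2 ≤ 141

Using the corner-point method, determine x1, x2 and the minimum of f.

x1 = 214/47, x2 = -702/47, minimum f = -1798/47

Extreme points and f = 8x1 + 5x2:
  (229/7, 132/7) → f = 356
  (214/47, -702/47) → f = -1798/47
  (227/19, -1226/57) → f = -682/57
The feasible region is unbounded (it extends along (2, 1), (6, 1)), but f strictly increases along every unbounded feasible direction, so there is no improving ray and the minimum is attained at a vertex.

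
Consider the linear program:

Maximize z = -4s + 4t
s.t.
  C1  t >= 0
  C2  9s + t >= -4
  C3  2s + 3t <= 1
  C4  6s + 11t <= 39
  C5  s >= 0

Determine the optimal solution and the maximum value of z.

Feasible corners and z = -4s + 4t:
  (1/2, 0) → z = -2
  (0, 0) → z = 0
  (0, 1/3) → z = 4/3

At the optimal vertex, 2s + 3t = 1 and s = 0.
Solving simultaneously gives s = 0, t = 1/3.

s = 0, t = 1/3, maximum z = 4/3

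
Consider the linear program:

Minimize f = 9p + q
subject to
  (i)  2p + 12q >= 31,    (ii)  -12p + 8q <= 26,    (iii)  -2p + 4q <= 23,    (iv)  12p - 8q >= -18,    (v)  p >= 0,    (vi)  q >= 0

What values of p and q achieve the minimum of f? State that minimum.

p = 1/5, q = 51/20, minimum f = 87/20

Feasible corners and f = 9p + q:
  (1/5, 51/20) → f = 87/20
  (31/2, 0) → f = 279/2
  (7/2, 15/2) → f = 39
The feasible region is unbounded (it extends along (2, 1), (1, 0)), but f strictly increases along every unbounded feasible direction, so there is no improving ray and the minimum is attained at a vertex.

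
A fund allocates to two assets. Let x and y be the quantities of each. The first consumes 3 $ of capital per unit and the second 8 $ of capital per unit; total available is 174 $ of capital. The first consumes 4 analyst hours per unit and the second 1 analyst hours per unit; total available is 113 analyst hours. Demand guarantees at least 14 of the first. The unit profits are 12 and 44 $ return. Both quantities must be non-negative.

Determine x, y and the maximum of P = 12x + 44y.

x = 14, y = 33/2, maximum P = 894

Feasible corners and P = 12x + 44y:
  (113/4, 0) → P = 339
  (14, 0) → P = 168
  (730/29, 357/29) → P = 24468/29
  (14, 33/2) → P = 894

At the optimal vertex, 3x + 8y = 174 and x = 14.
Solving simultaneously gives x = 14, y = 33/2.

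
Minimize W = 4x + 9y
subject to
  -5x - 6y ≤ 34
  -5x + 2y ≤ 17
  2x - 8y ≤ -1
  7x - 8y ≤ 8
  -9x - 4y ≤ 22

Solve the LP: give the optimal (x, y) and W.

x = -9/4, y = -7/16, minimum W = -207/16

Vertices and W = 4x + 9y:
  (-56/19, 43/38) → W = -61/38
  (9/5, 23/40) → W = 99/8
  (-9/4, -7/16) → W = -207/16
The feasible region is unbounded (it extends along (8, 7), (2, 5)), but W strictly increases along every unbounded feasible direction, so there is no improving ray and the minimum is attained at a vertex.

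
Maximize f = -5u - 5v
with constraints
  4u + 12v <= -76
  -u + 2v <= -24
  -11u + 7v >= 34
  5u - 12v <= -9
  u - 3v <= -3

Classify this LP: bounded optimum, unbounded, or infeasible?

infeasible

The boundaries 4u + 12v = -76 and u - 3v = -3 meet at (-11, -8/3), but that point violates -u + 2v ≤ -24. Every candidate vertex is excluded by some other constraint, so the feasible region is empty.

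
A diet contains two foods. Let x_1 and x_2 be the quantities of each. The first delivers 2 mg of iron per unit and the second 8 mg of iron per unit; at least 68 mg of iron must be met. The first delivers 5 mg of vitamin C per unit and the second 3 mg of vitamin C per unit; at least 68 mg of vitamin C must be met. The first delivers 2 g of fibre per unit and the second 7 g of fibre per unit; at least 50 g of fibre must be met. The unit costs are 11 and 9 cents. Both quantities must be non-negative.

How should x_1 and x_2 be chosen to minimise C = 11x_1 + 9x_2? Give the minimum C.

Vertices and C = 11x_1 + 9x_2:
  (0, 68/3) → C = 204
  (34, 0) → C = 374
  (10, 6) → C = 164
The feasible region is unbounded (it extends along (0, 1), (1, 0)), but C strictly increases along every unbounded feasible direction, so there is no improving ray and the minimum is attained at a vertex.

x_1 = 10, x_2 = 6, minimum C = 164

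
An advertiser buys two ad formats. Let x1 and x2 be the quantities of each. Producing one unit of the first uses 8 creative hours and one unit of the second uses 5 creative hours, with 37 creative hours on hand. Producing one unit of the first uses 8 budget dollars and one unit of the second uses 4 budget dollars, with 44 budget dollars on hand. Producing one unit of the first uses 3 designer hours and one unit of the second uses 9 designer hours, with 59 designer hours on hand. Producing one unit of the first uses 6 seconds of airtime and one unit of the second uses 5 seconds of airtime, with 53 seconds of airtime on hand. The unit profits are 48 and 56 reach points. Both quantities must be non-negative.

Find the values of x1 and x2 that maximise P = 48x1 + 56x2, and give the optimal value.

x1 = 2/3, x2 = 19/3, maximum P = 1160/3

Vertices and P = 48x1 + 56x2:
  (0, 0) → P = 0
  (0, 59/9) → P = 3304/9
  (37/8, 0) → P = 222
  (2/3, 19/3) → P = 1160/3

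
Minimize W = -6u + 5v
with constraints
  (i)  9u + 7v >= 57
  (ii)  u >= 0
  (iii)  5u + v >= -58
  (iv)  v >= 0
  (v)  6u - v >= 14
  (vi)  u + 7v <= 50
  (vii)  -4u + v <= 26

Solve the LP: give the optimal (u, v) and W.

Extreme points and W = -6u + 5v:
  (19/3, 0) → W = -38
  (155/51, 72/17) → W = 50/17
  (50, 0) → W = -300
  (148/43, 286/43) → W = 542/43

u = 50, v = 0, minimum W = -300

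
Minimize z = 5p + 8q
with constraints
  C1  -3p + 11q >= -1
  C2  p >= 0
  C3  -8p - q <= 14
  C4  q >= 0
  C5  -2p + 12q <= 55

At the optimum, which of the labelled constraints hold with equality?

C2 and C4

Corner points and z = 5p + 8q:
  (1/3, 0) → z = 5/3
  (617/14, 167/14) → z = 4421/14
  (0, 0) → z = 0
  (0, 55/12) → z = 110/3

The minimum is at (0, 0). Substituting into each constraint, equality holds for C2 and C4; the remaining constraints have slack.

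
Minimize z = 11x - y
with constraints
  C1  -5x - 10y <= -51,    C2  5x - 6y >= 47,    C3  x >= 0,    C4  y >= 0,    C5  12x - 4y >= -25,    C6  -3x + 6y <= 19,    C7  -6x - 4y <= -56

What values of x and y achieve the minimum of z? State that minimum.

x = 97/10, y = 1/4, minimum z = 2129/20

Vertices and z = 11x - y:
  (97/10, 1/4) → z = 2129/20
  (51/5, 0) → z = 561/5
  (33, 59/3) → z = 1030/3
The feasible region is unbounded (it extends along (1, 0), (2, 1)), but z strictly increases along every unbounded feasible direction, so there is no improving ray and the minimum is attained at a vertex.

The optimum lies where -5x - 10y = -51 and 5x - 6y = 47.
Solving simultaneously gives x = 97/10, y = 1/4.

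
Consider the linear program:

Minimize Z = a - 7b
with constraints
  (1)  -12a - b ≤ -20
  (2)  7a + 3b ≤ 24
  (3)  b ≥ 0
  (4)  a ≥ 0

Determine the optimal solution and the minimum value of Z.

a = 36/29, b = 148/29, minimum Z = -1000/29

Extreme points and Z = a - 7b:
  (36/29, 148/29) → Z = -1000/29
  (5/3, 0) → Z = 5/3
  (24/7, 0) → Z = 24/7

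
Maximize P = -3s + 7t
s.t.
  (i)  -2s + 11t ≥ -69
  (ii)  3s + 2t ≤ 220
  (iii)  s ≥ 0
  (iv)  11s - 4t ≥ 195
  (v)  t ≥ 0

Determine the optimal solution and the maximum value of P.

s = 635/17, t = 1835/34, maximum P = 9035/34

Vertices and P = -3s + 7t:
  (2558/37, 233/37) → P = -6043/37
  (69/2, 0) → P = -207/2
  (635/17, 1835/34) → P = 9035/34
  (195/11, 0) → P = -585/11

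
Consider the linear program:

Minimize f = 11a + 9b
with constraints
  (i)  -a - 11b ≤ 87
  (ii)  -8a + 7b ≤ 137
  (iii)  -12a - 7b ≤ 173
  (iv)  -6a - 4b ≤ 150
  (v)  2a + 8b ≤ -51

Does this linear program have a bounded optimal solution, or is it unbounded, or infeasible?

bounded optimum

Corner points and f = 11a + 9b:
  (-1294/125, -871/125) → f = -22073/125
  (135/14, -123/14) → f = 27
  (-1027/82, -133/41) → f = -13691/82
The feasible region has finitely many vertices and no improving ray; the minimum is -22073/125 at (-1294/125, -871/125).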